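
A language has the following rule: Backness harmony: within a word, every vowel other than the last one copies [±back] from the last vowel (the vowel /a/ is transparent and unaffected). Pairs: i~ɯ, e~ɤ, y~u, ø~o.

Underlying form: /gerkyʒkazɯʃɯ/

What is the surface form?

/e/ harmonizes with /ɯ/ ([+back]) → [ɤ]
/y/ harmonizes with /ɯ/ ([+back]) → [u]

[gɤrkuʒkazɯʃɯ]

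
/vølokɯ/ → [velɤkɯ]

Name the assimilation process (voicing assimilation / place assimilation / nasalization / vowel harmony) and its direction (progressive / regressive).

vowel harmony, regressive

/ø/→[e] /o/→[ɤ].
Vowels agree with the last vowel, so the harmony is regressive.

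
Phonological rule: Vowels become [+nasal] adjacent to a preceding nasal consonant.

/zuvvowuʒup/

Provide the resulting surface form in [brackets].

no segment meets the rule's conditions; no change.

[zuvvowuʒup]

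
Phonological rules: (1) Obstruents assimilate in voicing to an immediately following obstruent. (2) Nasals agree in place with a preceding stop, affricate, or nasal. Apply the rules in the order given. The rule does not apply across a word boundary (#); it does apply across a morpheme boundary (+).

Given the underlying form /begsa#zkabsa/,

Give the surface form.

[beksa#skapsa]

Rule 1: /g/ before /s/ (voiceless) → [k]
Rule 1: /z/ before /k/ (voiceless) → [s]
Rule 1: /b/ before /s/ (voiceless) → [p]
After rule 1: beksa#skapsa
Rule 2: no segment meets the rule's conditions; no change.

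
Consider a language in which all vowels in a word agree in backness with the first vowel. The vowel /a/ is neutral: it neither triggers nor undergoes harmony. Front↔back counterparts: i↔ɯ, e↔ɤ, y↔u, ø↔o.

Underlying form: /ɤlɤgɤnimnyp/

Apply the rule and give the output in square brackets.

[ɤlɤgɤnɯmnup]

/i/ harmonizes with /ɤ/ ([+back]) → [ɯ]
/y/ harmonizes with /ɤ/ ([+back]) → [u]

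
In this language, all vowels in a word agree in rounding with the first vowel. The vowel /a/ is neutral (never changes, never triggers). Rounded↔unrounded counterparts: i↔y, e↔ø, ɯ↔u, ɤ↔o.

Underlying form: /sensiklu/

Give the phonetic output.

[sensiklɯ]

/u/ harmonizes with /e/ ([-round]) → [ɯ]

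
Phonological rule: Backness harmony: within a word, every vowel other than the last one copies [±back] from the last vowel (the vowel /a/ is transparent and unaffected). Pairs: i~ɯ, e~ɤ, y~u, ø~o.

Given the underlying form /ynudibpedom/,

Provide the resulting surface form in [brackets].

[unudɯbpɤdom]

/y/ harmonizes with /o/ ([+back]) → [u]
/i/ harmonizes with /o/ ([+back]) → [ɯ]
/e/ harmonizes with /o/ ([+back]) → [ɤ]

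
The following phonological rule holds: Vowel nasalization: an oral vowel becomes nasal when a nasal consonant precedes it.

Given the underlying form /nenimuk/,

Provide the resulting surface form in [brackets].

[nẽnĩmũk]

/e/ after nasal /n/ → [ẽ]
/i/ after nasal /n/ → [ĩ]
/u/ after nasal /m/ → [ũ]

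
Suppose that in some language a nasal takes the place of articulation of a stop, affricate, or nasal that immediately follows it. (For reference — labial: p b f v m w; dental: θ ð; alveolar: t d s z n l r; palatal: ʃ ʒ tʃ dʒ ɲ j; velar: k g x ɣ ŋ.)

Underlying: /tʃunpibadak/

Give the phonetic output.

[tʃumpibadak]

/n/ before /p/ (labial) → [m]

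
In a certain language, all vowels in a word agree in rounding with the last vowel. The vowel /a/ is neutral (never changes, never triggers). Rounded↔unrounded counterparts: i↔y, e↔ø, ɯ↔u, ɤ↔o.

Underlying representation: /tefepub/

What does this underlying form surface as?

/e/ harmonizes with /u/ ([+round]) → [ø]
/e/ harmonizes with /u/ ([+round]) → [ø]

[tøføpub]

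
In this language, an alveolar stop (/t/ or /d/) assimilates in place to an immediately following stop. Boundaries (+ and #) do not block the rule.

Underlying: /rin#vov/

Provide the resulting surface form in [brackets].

no segment meets the rule's conditions; no change.

[rin#vov]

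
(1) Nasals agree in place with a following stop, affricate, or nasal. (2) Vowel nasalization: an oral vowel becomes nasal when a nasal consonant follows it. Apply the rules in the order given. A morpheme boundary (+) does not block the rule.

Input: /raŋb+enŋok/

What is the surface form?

[rãmb+ẽŋŋok]

Rule 1: /ŋ/ before /b/ (labial) → [m]
Rule 1: /n/ before /ŋ/ (velar) → [ŋ]
After rule 1: ramb+eŋŋok
Rule 2: /a/ before nasal /m/ → [ã]
Rule 2: /e/ before nasal /ŋ/ → [ẽ]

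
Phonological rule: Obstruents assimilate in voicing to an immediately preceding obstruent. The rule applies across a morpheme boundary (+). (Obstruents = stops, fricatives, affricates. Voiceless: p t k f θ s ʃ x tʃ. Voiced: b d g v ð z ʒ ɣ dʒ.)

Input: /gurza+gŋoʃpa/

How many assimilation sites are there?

0

No segment meets the rule's conditions.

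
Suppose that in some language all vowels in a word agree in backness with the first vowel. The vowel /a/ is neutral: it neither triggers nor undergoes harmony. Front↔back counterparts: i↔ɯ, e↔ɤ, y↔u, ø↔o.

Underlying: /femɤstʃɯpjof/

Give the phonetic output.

/ɤ/ harmonizes with /e/ ([-back]) → [e]
/ɯ/ harmonizes with /e/ ([-back]) → [i]
/o/ harmonizes with /e/ ([-back]) → [ø]

[femestʃipjøf]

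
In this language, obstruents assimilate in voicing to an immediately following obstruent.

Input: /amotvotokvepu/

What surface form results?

/t/ before /v/ (voiced) → [d]
/k/ before /v/ (voiced) → [g]

[amodvotogvepu]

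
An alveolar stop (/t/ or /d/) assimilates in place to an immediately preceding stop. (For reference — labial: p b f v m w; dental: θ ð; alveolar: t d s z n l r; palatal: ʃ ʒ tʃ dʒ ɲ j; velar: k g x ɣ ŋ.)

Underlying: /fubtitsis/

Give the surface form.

/t/ after /b/ (labial) → [p]

[fubpitsis]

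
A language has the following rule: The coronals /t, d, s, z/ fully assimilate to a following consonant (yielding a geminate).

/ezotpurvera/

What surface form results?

/t/ before /p/ → [p] (total assimilation)

[ezoppurvera]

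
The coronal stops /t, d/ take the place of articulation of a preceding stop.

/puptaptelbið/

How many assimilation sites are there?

2

/t/ after /p/ (labial) → [p]
/t/ after /p/ (labial) → [p]
2 segments change.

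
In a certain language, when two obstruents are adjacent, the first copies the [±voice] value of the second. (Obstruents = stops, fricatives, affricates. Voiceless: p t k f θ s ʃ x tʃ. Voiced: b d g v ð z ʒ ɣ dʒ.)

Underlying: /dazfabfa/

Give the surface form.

/z/ before /f/ (voiceless) → [s]
/b/ before /f/ (voiceless) → [p]

[dasfapfa]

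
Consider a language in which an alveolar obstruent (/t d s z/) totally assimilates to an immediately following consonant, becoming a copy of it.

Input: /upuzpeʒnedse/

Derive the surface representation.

[upuppeʒnesse]

/z/ before /p/ → [p] (total assimilation)
/d/ before /s/ → [s] (total assimilation)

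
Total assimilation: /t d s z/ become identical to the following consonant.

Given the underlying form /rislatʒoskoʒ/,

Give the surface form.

[rillaʒʒokkoʒ]

/s/ before /l/ → [l] (total assimilation)
/t/ before /ʒ/ → [ʒ] (total assimilation)
/s/ before /k/ → [k] (total assimilation)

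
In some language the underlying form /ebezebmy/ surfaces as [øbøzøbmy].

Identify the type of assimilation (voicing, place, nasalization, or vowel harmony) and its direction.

vowel harmony, regressive

/e/→[ø] /e/→[ø] /e/→[ø].
Vowels agree with the last vowel, so the harmony is regressive.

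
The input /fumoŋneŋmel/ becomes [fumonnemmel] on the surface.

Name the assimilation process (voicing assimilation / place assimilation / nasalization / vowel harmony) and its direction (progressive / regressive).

/ŋ/→[n] /ŋ/→[m].
Each target copies a feature from the following segment, so the direction is regressive.

place assimilation, regressive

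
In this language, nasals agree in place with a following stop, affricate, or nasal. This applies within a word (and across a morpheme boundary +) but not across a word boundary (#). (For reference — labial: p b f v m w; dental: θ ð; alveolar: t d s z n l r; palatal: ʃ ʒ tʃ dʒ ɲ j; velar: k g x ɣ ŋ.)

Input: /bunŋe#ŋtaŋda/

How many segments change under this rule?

3

/n/ before /ŋ/ (velar) → [ŋ]
/ŋ/ before /t/ (alveolar) → [n]
/ŋ/ before /d/ (alveolar) → [n]
3 segments change.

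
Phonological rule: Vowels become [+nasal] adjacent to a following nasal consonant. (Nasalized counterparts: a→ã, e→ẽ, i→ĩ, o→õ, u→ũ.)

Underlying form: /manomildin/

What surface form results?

/a/ before nasal /n/ → [ã]
/o/ before nasal /m/ → [õ]
/i/ before nasal /n/ → [ĩ]

[mãnõmildĩn]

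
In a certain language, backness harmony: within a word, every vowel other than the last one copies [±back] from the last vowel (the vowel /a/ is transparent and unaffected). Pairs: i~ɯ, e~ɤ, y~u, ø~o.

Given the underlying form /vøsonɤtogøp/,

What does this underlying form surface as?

[vøsønetøgøp]

/o/ harmonizes with /ø/ ([-back]) → [ø]
/ɤ/ harmonizes with /ø/ ([-back]) → [e]
/o/ harmonizes with /ø/ ([-back]) → [ø]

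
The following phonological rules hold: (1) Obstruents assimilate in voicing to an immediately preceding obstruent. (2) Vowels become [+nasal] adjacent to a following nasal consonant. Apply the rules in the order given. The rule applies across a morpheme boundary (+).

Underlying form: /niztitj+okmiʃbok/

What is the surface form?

Rule 1: /t/ after /z/ (voiced) → [d]
Rule 1: /b/ after /ʃ/ (voiceless) → [p]
After rule 1: nizditj+okmiʃpok
Rule 2: no segment meets the rule's conditions; no change.

[nizditj+okmiʃpok]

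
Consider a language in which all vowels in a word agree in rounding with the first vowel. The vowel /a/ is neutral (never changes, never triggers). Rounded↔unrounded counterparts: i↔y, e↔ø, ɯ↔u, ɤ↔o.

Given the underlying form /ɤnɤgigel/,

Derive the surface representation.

no segment meets the rule's conditions; no change.

[ɤnɤgigel]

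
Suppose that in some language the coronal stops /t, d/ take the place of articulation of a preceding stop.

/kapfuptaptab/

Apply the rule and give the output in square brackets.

[kapfuppappab]

/t/ after /p/ (labial) → [p]
/t/ after /p/ (labial) → [p]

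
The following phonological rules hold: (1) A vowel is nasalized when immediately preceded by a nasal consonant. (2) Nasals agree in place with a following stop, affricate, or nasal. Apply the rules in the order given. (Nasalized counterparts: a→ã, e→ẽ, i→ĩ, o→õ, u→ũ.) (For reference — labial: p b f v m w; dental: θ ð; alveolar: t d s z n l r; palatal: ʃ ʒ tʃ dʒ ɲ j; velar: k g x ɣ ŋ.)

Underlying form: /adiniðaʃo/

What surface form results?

[adinĩðaʃo]

Rule 1: /i/ after nasal /n/ → [ĩ]
After rule 1: adinĩðaʃo
Rule 2: no segment meets the rule's conditions; no change.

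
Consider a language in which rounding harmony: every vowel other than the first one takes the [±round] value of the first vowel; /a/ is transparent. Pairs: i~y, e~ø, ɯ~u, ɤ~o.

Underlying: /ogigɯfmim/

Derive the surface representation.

[ogygufmym]

/i/ harmonizes with /o/ ([+round]) → [y]
/ɯ/ harmonizes with /o/ ([+round]) → [u]
/i/ harmonizes with /o/ ([+round]) → [y]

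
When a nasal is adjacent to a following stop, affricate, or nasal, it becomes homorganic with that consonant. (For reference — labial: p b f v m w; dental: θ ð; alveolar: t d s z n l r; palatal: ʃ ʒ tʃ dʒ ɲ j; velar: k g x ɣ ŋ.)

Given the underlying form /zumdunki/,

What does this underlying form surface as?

[zunduŋki]

/m/ before /d/ (alveolar) → [n]
/n/ before /k/ (velar) → [ŋ]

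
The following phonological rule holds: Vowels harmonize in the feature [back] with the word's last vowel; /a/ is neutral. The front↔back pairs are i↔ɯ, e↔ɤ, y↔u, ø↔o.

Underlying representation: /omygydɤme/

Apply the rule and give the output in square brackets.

[ømygydeme]

/o/ harmonizes with /e/ ([-back]) → [ø]
/ɤ/ harmonizes with /e/ ([-back]) → [e]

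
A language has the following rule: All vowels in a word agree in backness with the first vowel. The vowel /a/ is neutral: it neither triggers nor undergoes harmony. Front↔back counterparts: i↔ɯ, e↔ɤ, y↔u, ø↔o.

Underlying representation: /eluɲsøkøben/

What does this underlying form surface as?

/u/ harmonizes with /e/ ([-back]) → [y]

[elyɲsøkøben]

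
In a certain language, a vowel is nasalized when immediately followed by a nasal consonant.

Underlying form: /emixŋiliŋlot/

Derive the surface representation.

/e/ before nasal /m/ → [ẽ]
/i/ before nasal /ŋ/ → [ĩ]

[ẽmixŋilĩŋlot]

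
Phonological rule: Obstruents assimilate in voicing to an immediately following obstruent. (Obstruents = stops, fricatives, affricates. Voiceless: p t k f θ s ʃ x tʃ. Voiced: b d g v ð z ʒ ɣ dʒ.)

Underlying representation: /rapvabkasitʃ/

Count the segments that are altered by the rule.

2

/p/ before /v/ (voiced) → [b]
/b/ before /k/ (voiceless) → [p]
2 segments change.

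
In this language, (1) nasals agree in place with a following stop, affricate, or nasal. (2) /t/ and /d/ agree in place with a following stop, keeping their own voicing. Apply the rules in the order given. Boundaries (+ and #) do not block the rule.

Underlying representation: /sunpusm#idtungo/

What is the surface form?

Rule 1: /n/ before /p/ (labial) → [m]
Rule 1: /n/ before /g/ (velar) → [ŋ]
After rule 1: sumpusm#idtuŋgo
Rule 2: no segment meets the rule's conditions; no change.

[sumpusm#idtuŋgo]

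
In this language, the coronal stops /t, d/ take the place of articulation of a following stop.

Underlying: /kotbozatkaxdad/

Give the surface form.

[kopbozakkaxdad]

/t/ before /b/ (labial) → [p]
/t/ before /k/ (velar) → [k]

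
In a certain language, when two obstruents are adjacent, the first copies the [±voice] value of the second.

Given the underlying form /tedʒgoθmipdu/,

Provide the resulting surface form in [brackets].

/p/ before /d/ (voiced) → [b]

[tedʒgoθmibdu]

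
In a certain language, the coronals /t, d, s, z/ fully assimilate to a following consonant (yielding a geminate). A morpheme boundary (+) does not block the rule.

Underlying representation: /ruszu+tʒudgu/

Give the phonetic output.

[ruzzu+ʒʒuggu]

/s/ before /z/ → [z] (total assimilation)
/t/ before /ʒ/ → [ʒ] (total assimilation)
/d/ before /g/ → [g] (total assimilation)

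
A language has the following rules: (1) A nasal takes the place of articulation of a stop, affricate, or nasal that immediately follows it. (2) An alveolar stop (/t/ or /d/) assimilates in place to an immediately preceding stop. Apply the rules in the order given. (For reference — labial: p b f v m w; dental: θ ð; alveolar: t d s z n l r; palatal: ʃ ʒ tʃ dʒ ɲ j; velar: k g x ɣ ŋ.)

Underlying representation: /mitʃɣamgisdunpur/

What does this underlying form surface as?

Rule 1: /m/ before /g/ (velar) → [ŋ]
Rule 1: /n/ before /p/ (labial) → [m]
After rule 1: mitʃɣaŋgisdumpur
Rule 2: no segment meets the rule's conditions; no change.

[mitʃɣaŋgisdumpur]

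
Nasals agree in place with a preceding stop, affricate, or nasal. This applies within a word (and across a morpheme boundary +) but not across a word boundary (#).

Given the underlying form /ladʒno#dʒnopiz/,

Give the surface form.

/n/ after /dʒ/ (palatal) → [ɲ]
/n/ after /dʒ/ (palatal) → [ɲ]

[ladʒɲo#dʒɲopiz]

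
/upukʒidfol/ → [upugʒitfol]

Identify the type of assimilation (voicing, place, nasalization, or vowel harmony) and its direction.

voicing assimilation, regressive

/k/→[g] /d/→[t].
Each target copies a feature from the following segment, so the direction is regressive.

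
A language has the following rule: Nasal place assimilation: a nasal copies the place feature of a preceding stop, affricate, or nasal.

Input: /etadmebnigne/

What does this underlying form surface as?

[etadnebmigŋe]

/m/ after /d/ (alveolar) → [n]
/n/ after /b/ (labial) → [m]
/n/ after /g/ (velar) → [ŋ]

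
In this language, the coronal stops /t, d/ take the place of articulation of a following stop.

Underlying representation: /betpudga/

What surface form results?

/t/ before /p/ (labial) → [p]
/d/ before /g/ (velar) → [g]

[beppugga]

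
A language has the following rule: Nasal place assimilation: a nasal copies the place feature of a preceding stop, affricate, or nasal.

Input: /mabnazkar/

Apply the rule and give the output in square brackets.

[mabmazkar]

/n/ after /b/ (labial) → [m]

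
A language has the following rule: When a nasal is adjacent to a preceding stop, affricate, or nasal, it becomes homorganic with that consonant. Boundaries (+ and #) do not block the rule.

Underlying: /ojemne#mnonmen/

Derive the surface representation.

[ojemme#mmonnen]

/n/ after /m/ (labial) → [m]
/n/ after /m/ (labial) → [m]
/m/ after /n/ (alveolar) → [n]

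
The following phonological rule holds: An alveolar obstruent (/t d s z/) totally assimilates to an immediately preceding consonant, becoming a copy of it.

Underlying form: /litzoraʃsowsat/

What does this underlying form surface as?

/z/ after /t/ → [t] (total assimilation)
/s/ after /ʃ/ → [ʃ] (total assimilation)
/s/ after /w/ → [w] (total assimilation)

[littoraʃʃowwat]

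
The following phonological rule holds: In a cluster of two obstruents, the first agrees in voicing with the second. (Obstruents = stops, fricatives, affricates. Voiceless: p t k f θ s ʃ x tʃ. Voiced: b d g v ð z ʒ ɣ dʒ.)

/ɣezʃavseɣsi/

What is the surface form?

/z/ before /ʃ/ (voiceless) → [s]
/v/ before /s/ (voiceless) → [f]
/ɣ/ before /s/ (voiceless) → [x]

[ɣesʃafsexsi]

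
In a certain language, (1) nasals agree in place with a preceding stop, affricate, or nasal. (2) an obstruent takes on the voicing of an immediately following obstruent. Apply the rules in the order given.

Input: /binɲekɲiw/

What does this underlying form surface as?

Rule 1: /ɲ/ after /n/ (alveolar) → [n]
Rule 1: /ɲ/ after /k/ (velar) → [ŋ]
After rule 1: binnekŋiw
Rule 2: no segment meets the rule's conditions; no change.

[binnekŋiw]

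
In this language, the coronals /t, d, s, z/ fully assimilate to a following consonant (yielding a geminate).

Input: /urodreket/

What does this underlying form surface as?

/d/ before /r/ → [r] (total assimilation)

[urorreket]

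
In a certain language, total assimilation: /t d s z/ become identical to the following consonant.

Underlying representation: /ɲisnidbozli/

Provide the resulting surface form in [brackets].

/s/ before /n/ → [n] (total assimilation)
/d/ before /b/ → [b] (total assimilation)
/z/ before /l/ → [l] (total assimilation)

[ɲinnibbolli]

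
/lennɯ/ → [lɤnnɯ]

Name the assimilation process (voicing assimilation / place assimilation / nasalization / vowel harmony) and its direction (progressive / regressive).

/e/→[ɤ].
Vowels agree with the last vowel, so the harmony is regressive.

vowel harmony, regressive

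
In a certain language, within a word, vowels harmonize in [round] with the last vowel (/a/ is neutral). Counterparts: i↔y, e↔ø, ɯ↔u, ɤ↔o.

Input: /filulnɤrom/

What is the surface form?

/i/ harmonizes with /o/ ([+round]) → [y]
/ɤ/ harmonizes with /o/ ([+round]) → [o]

[fylulnorom]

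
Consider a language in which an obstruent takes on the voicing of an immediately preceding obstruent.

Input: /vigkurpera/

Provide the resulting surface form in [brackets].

[viggurpera]

/k/ after /g/ (voiced) → [g]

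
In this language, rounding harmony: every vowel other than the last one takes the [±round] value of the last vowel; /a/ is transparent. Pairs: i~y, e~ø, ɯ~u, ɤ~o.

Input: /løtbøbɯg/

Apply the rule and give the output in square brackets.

[letbebɯg]

/ø/ harmonizes with /ɯ/ ([-round]) → [e]
/ø/ harmonizes with /ɯ/ ([-round]) → [e]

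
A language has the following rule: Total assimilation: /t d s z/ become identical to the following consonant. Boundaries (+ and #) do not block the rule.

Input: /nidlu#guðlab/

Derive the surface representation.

[nillu#guðlab]

/d/ before /l/ → [l] (total assimilation)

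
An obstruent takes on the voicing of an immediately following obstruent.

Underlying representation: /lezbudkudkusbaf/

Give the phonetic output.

[lezbutkutkuzbaf]

/d/ before /k/ (voiceless) → [t]
/d/ before /k/ (voiceless) → [t]
/s/ before /b/ (voiced) → [z]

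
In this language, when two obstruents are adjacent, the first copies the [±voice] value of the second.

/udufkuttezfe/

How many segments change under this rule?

1

/z/ before /f/ (voiceless) → [s]
1 segment changes.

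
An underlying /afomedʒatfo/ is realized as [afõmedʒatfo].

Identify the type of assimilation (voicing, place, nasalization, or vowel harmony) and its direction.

nasalization, regressive

/o/→[õ].
Each target copies a feature from the following segment, so the direction is regressive.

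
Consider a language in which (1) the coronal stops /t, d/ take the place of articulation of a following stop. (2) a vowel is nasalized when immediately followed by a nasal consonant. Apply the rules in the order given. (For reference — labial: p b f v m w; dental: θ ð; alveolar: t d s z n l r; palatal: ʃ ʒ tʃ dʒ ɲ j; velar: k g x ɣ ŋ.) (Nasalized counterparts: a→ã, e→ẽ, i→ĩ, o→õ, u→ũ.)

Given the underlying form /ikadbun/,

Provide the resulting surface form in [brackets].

[ikabbũn]

Rule 1: /d/ before /b/ (labial) → [b]
After rule 1: ikabbun
Rule 2: /u/ before nasal /n/ → [ũ]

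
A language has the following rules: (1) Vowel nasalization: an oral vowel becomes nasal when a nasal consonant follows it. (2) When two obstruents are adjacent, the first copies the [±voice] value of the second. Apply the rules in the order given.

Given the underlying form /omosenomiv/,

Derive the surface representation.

Rule 1: /o/ before nasal /m/ → [õ]
Rule 1: /e/ before nasal /n/ → [ẽ]
Rule 1: /o/ before nasal /m/ → [õ]
After rule 1: õmosẽnõmiv
Rule 2: no segment meets the rule's conditions; no change.

[õmosẽnõmiv]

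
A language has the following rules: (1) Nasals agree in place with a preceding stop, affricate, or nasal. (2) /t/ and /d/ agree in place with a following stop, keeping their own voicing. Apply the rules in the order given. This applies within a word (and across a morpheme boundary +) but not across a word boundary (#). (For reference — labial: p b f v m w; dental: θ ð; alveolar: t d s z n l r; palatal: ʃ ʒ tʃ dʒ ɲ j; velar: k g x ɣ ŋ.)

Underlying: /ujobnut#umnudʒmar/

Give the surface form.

Rule 1: /n/ after /b/ (labial) → [m]
Rule 1: /n/ after /m/ (labial) → [m]
Rule 1: /m/ after /dʒ/ (palatal) → [ɲ]
After rule 1: ujobmut#ummudʒɲar
Rule 2: no segment meets the rule's conditions; no change.

[ujobmut#ummudʒɲar]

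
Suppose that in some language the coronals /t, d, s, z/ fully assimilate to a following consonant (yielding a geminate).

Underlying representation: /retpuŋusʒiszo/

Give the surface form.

/t/ before /p/ → [p] (total assimilation)
/s/ before /ʒ/ → [ʒ] (total assimilation)
/s/ before /z/ → [z] (total assimilation)

[reppuŋuʒʒizzo]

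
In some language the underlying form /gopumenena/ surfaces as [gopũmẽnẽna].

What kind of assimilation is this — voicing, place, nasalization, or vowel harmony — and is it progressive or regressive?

nasalization, regressive

/u/→[ũ] /e/→[ẽ] /e/→[ẽ].
Each target copies a feature from the following segment, so the direction is regressive.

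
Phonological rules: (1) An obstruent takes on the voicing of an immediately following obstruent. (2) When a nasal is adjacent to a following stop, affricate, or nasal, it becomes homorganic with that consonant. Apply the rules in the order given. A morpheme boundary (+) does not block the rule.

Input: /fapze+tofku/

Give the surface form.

Rule 1: /p/ before /z/ (voiced) → [b]
After rule 1: fabze+tofku
Rule 2: no segment meets the rule's conditions; no change.

[fabze+tofku]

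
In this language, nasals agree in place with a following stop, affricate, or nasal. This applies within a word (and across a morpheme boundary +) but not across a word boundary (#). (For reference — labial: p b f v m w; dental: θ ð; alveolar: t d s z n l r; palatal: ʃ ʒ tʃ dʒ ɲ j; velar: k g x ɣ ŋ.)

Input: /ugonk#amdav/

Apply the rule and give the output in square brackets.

[ugoŋk#andav]

/n/ before /k/ (velar) → [ŋ]
/m/ before /d/ (alveolar) → [n]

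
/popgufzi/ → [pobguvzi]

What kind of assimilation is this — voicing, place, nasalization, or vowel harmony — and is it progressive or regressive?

/p/→[b] /f/→[v].
Each target copies a feature from the following segment, so the direction is regressive.

voicing assimilation, regressive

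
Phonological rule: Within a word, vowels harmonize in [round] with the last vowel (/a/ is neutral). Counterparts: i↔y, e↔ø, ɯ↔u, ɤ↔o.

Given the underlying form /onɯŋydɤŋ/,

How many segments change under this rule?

/o/ harmonizes with /ɤ/ ([-round]) → [ɤ]
/y/ harmonizes with /ɤ/ ([-round]) → [i]
2 segments change.

2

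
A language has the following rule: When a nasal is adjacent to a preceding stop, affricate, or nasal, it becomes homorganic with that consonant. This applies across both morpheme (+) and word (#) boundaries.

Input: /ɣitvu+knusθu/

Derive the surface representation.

/n/ after /k/ (velar) → [ŋ]

[ɣitvu+kŋusθu]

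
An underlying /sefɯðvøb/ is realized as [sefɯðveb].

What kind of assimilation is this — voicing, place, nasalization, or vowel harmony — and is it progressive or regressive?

vowel harmony, progressive

/ø/→[e].
Vowels agree with the first vowel, so the harmony is progressive.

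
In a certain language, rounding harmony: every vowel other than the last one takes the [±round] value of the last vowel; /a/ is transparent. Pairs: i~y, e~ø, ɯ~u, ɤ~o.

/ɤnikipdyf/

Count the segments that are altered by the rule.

3

/ɤ/ harmonizes with /y/ ([+round]) → [o]
/i/ harmonizes with /y/ ([+round]) → [y]
/i/ harmonizes with /y/ ([+round]) → [y]
3 segments change.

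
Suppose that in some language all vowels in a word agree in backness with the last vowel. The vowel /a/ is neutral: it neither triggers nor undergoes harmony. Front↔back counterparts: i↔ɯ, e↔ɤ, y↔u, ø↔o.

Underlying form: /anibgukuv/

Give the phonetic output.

[anɯbgukuv]

/i/ harmonizes with /u/ ([+back]) → [ɯ]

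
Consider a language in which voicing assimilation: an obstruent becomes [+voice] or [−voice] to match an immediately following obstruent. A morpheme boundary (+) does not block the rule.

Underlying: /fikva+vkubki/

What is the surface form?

/k/ before /v/ (voiced) → [g]
/v/ before /k/ (voiceless) → [f]
/b/ before /k/ (voiceless) → [p]

[figva+fkupki]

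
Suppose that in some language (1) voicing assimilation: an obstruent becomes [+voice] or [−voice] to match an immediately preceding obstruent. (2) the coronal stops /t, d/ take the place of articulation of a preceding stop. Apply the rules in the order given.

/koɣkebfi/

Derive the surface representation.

[koɣgebvi]

Rule 1: /k/ after /ɣ/ (voiced) → [g]
Rule 1: /f/ after /b/ (voiced) → [v]
After rule 1: koɣgebvi
Rule 2: no segment meets the rule's conditions; no change.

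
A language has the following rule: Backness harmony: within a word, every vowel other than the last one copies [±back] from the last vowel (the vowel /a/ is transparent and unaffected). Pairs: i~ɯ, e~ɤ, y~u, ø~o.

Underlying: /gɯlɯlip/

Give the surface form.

[gililip]

/ɯ/ harmonizes with /i/ ([-back]) → [i]
/ɯ/ harmonizes with /i/ ([-back]) → [i]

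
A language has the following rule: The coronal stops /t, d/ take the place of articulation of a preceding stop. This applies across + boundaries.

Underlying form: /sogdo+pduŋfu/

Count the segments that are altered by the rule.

2

/d/ after /g/ (velar) → [g]
/d/ after /p/ (labial) → [b]
2 segments change.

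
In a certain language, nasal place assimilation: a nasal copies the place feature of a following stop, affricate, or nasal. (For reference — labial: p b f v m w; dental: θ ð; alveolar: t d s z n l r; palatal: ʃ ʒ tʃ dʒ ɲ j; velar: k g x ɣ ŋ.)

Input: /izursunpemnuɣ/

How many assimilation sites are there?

2

/n/ before /p/ (labial) → [m]
/m/ before /n/ (alveolar) → [n]
2 segments change.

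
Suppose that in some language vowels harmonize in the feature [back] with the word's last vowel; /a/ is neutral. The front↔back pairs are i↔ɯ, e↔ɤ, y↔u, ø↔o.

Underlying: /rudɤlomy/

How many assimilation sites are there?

3

/u/ harmonizes with /y/ ([-back]) → [y]
/ɤ/ harmonizes with /y/ ([-back]) → [e]
/o/ harmonizes with /y/ ([-back]) → [ø]
3 segments change.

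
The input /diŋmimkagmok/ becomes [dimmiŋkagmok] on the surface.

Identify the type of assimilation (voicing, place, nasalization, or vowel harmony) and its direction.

place assimilation, regressive

/ŋ/→[m] /m/→[ŋ].
Each target copies a feature from the following segment, so the direction is regressive.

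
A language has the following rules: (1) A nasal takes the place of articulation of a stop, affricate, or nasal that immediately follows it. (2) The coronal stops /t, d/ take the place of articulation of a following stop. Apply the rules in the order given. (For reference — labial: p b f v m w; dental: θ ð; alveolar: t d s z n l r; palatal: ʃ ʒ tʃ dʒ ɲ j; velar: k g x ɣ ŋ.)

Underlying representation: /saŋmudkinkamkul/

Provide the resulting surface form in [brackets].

[sammugkiŋkaŋkul]

Rule 1: /ŋ/ before /m/ (labial) → [m]
Rule 1: /n/ before /k/ (velar) → [ŋ]
Rule 1: /m/ before /k/ (velar) → [ŋ]
After rule 1: sammudkiŋkaŋkul
Rule 2: /d/ before /k/ (velar) → [g]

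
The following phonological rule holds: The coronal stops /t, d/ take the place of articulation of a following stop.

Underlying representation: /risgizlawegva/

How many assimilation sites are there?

No segment meets the rule's conditions.

0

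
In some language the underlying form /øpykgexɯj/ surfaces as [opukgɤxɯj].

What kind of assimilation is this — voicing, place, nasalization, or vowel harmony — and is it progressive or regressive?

vowel harmony, regressive

/ø/→[o] /y/→[u] /e/→[ɤ].
Vowels agree with the last vowel, so the harmony is regressive.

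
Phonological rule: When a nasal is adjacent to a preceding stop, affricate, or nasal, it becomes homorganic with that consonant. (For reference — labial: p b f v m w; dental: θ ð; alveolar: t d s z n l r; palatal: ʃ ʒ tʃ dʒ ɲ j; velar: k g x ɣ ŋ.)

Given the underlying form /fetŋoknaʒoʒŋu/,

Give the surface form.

/ŋ/ after /t/ (alveolar) → [n]
/n/ after /k/ (velar) → [ŋ]

[fetnokŋaʒoʒŋu]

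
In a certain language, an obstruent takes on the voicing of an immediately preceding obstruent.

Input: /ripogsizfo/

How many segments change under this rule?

/s/ after /g/ (voiced) → [z]
/f/ after /z/ (voiced) → [v]
2 segments change.

2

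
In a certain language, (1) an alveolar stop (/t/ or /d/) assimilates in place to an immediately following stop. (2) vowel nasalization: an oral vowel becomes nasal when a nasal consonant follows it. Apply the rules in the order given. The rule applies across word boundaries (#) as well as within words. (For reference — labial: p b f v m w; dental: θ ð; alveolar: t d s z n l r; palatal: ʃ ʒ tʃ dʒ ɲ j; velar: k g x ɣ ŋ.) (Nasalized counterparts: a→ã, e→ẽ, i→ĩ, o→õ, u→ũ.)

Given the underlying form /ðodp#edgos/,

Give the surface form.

Rule 1: /d/ before /p/ (labial) → [b]
Rule 1: /d/ before /g/ (velar) → [g]
After rule 1: ðobp#eggos
Rule 2: no segment meets the rule's conditions; no change.

[ðobp#eggos]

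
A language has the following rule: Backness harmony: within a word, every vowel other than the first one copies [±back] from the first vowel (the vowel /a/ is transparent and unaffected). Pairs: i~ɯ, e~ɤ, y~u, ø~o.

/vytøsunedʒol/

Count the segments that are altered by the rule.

2

/u/ harmonizes with /y/ ([-back]) → [y]
/o/ harmonizes with /y/ ([-back]) → [ø]
2 segments change.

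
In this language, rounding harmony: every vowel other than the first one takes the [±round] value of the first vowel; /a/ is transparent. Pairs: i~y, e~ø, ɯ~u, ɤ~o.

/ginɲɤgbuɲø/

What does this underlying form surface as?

[ginɲɤgbɯɲe]

/u/ harmonizes with /i/ ([-round]) → [ɯ]
/ø/ harmonizes with /i/ ([-round]) → [e]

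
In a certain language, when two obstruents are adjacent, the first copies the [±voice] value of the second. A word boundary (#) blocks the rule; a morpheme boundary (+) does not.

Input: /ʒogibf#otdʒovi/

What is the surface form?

[ʒogipf#oddʒovi]

/b/ before /f/ (voiceless) → [p]
/t/ before /dʒ/ (voiced) → [d]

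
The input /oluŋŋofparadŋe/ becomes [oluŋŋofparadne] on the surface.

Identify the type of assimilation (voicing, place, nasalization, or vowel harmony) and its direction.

place assimilation, progressive

/ŋ/→[n].
Each target copies a feature from the preceding segment, so the direction is progressive.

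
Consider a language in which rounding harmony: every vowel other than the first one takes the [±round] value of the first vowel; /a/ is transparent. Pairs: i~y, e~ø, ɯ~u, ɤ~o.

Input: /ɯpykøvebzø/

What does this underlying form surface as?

/y/ harmonizes with /ɯ/ ([-round]) → [i]
/ø/ harmonizes with /ɯ/ ([-round]) → [e]
/ø/ harmonizes with /ɯ/ ([-round]) → [e]

[ɯpikevebze]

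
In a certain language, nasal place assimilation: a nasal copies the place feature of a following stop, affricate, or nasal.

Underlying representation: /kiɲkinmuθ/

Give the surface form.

/ɲ/ before /k/ (velar) → [ŋ]
/n/ before /m/ (labial) → [m]

[kiŋkimmuθ]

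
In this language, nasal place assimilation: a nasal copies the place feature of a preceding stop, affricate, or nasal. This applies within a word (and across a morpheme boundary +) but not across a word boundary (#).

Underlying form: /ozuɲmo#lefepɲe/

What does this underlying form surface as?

/m/ after /ɲ/ (palatal) → [ɲ]
/ɲ/ after /p/ (labial) → [m]

[ozuɲɲo#lefepme]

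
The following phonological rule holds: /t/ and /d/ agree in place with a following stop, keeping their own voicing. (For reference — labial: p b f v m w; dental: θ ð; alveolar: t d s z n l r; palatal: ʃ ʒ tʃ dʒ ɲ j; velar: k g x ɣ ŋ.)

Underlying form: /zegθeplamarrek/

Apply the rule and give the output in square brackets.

[zegθeplamarrek]

no segment meets the rule's conditions; no change.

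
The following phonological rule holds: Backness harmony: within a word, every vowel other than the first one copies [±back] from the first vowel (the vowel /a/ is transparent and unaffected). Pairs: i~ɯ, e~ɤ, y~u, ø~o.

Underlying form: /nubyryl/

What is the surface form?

/y/ harmonizes with /u/ ([+back]) → [u]
/y/ harmonizes with /u/ ([+back]) → [u]

[nuburul]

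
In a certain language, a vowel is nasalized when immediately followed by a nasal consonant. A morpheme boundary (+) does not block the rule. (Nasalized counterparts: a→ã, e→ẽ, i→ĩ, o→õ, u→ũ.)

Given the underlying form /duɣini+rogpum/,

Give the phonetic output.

[duɣĩni+rogpũm]

/i/ before nasal /n/ → [ĩ]
/u/ before nasal /m/ → [ũ]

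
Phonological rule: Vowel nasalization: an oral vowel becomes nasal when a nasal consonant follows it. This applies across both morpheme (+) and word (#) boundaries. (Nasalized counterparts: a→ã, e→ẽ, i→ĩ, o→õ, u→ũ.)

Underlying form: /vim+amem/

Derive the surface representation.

[vĩm+ãmẽm]

/i/ before nasal /m/ → [ĩ]
/a/ before nasal /m/ → [ã]
/e/ before nasal /m/ → [ẽ]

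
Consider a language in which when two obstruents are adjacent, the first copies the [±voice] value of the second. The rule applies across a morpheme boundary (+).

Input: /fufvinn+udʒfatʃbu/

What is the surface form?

[fuvvinn+utʃfadʒbu]

/f/ before /v/ (voiced) → [v]
/dʒ/ before /f/ (voiceless) → [tʃ]
/tʃ/ before /b/ (voiced) → [dʒ]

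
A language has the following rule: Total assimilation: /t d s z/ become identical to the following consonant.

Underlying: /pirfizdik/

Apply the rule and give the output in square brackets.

[pirfiddik]

/z/ before /d/ → [d] (total assimilation)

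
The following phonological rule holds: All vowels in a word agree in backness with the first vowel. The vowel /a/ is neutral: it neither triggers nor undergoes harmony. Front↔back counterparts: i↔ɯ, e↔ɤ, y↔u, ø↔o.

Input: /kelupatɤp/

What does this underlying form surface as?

[kelypatep]

/u/ harmonizes with /e/ ([-back]) → [y]
/ɤ/ harmonizes with /e/ ([-back]) → [e]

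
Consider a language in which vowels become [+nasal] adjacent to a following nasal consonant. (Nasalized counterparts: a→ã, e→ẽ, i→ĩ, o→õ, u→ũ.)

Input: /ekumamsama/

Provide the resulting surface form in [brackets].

[ekũmãmsãma]

/u/ before nasal /m/ → [ũ]
/a/ before nasal /m/ → [ã]
/a/ before nasal /m/ → [ã]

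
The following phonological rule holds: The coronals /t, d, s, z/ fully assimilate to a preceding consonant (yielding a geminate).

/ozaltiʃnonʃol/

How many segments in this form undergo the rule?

/t/ after /l/ → [l] (total assimilation)
1 segment changes.

1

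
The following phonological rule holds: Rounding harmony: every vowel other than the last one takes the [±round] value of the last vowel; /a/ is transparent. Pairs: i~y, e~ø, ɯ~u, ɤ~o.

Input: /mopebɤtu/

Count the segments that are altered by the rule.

/e/ harmonizes with /u/ ([+round]) → [ø]
/ɤ/ harmonizes with /u/ ([+round]) → [o]
2 segments change.

2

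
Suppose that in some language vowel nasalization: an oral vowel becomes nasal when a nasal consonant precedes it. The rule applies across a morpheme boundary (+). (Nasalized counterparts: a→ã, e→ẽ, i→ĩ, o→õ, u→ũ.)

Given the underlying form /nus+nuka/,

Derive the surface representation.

/u/ after nasal /n/ → [ũ]
/u/ after nasal /n/ → [ũ]

[nũs+nũka]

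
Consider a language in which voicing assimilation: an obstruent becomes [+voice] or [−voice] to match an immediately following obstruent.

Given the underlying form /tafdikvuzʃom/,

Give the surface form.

/f/ before /d/ (voiced) → [v]
/k/ before /v/ (voiced) → [g]
/z/ before /ʃ/ (voiceless) → [s]

[tavdigvusʃom]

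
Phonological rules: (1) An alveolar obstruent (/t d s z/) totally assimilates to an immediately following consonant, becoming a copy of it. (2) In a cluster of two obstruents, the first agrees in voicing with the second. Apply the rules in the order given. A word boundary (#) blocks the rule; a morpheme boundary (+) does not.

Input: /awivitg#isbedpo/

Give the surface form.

[awivigg#ibbeppo]

Rule 1: /t/ before /g/ → [g] (total assimilation)
Rule 1: /s/ before /b/ → [b] (total assimilation)
Rule 1: /d/ before /p/ → [p] (total assimilation)
After rule 1: awivigg#ibbeppo
Rule 2: no segment meets the rule's conditions; no change.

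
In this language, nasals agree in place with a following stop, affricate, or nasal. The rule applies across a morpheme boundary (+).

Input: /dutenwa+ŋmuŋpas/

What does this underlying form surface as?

[dutenwa+mmumpas]

/ŋ/ before /m/ (labial) → [m]
/ŋ/ before /p/ (labial) → [m]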